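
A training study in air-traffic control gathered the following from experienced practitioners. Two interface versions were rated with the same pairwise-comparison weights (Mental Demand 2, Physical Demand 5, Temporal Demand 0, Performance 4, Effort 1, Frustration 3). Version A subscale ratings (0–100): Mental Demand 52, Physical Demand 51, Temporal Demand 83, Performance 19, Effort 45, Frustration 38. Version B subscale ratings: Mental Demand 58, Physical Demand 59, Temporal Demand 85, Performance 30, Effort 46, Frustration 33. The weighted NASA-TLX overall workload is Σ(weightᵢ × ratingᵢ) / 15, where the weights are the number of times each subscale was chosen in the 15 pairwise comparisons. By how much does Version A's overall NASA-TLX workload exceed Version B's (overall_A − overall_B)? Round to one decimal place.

Version A weighted sum = 2·52 + 5·51 + 0·83 + 4·19 + 1·45 + 3·38 = 104 + 255 + 0 + 76 + 45 + 114 = 594; overall_A = 594/15 = 39.6000.
Version B weighted sum = 2·58 + 5·59 + 0·85 + 4·30 + 1·46 + 3·33 = 116 + 295 + 0 + 120 + 46 + 99 = 676; overall_B = 676/15 = 45.0667.
Difference = 39.6000 − 45.0667 = -5.4667 ≈ -5.5.

-5.5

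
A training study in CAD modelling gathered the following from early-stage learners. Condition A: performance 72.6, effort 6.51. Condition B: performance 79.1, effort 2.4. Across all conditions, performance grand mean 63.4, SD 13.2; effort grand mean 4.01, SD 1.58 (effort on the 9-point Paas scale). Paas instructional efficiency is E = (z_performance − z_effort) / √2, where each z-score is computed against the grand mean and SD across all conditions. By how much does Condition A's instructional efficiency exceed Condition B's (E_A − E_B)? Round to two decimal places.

-2.19

Condition A: z_P = (72.6 − 63.4)/13.2 = 0.6970; z_E = (6.51 − 4.01)/1.58 = 1.5823; E_A = (0.6970 − 1.5823)/√2 = -0.6260.
Condition B: z_P = (79.1 − 63.4)/13.2 = 1.1894; z_E = (2.4 − 4.01)/1.58 = -1.0190; E_B = (1.1894 − (-1.0190))/√2 = 1.5616.
E_A − E_B = -0.6260 − 1.5616 = -2.1876 ≈ -2.19.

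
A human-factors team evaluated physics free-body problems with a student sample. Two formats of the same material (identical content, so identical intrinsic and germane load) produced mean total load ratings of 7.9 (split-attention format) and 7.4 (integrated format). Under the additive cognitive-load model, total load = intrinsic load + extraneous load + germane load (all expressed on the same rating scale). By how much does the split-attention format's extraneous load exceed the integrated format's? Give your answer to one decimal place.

Intrinsic and germane load are equal across formats, so the difference in total load equals the difference in extraneous load.
Extraneous-load difference = 7.9 − 7.4 = 0.5.

0.5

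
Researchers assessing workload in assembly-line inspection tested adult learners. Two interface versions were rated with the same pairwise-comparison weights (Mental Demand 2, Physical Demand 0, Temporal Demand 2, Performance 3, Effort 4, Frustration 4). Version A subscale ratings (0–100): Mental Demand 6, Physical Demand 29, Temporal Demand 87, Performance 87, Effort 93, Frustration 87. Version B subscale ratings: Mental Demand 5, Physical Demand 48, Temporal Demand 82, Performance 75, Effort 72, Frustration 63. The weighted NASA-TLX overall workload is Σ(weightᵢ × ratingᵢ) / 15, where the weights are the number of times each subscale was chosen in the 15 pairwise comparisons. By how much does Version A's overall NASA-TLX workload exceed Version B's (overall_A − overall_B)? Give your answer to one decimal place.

Version A weighted sum = 2·6 + 0·29 + 2·87 + 3·87 + 4·93 + 4·87 = 12 + 0 + 174 + 261 + 372 + 348 = 1167; overall_A = 1167/15 = 77.8000.
Version B weighted sum = 2·5 + 0·48 + 2·82 + 3·75 + 4·72 + 4·63 = 10 + 0 + 164 + 225 + 288 + 252 = 939; overall_B = 939/15 = 62.6000.
Difference = 77.8000 − 62.6000 = 15.2000 ≈ 15.2.

15.2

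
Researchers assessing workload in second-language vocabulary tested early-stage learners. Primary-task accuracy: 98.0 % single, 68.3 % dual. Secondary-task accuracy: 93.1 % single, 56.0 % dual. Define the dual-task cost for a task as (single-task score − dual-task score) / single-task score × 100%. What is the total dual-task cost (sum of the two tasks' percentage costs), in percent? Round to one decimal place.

Primary cost = (98.0 − 68.3) / 98.0 × 100% = 30.3061%.
Secondary cost = (93.1 − 56.0) / 93.1 × 100% = 39.8496%.
Total = 30.3061% + 39.8496% = 70.1557% ≈ 70.2%.

70.2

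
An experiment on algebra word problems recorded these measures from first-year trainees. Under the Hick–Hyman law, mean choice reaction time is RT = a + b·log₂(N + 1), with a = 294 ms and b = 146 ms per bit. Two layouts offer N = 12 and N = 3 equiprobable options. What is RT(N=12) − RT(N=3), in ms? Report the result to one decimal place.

RT(12) = 294 + 146·log₂(13) = 294 + 146·3.7004 = 834.2584 ms.
RT(3) = 294 + 146·log₂(4) = 294 + 146·2.0000 = 586.0000 ms.
Difference = 834.2584 − 586.0000 = 248.2584 ≈ 248.3 ms.

248.3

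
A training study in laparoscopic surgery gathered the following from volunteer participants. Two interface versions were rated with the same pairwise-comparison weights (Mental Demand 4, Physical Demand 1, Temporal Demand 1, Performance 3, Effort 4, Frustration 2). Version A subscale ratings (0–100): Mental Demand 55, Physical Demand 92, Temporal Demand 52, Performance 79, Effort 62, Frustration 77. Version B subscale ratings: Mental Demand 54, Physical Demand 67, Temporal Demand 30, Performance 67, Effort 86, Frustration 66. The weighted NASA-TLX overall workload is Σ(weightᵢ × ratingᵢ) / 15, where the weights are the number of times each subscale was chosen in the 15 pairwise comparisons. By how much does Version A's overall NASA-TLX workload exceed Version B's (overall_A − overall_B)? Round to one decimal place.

0.9

Version A weighted sum = 4·55 + 1·92 + 1·52 + 3·79 + 4·62 + 2·77 = 220 + 92 + 52 + 237 + 248 + 154 = 1003; overall_A = 1003/15 = 66.8667.
Version B weighted sum = 4·54 + 1·67 + 1·30 + 3·67 + 4·86 + 2·66 = 216 + 67 + 30 + 201 + 344 + 132 = 990; overall_B = 990/15 = 66.0000.
Difference = 66.8667 − 66.0000 = 0.8667 ≈ 0.9.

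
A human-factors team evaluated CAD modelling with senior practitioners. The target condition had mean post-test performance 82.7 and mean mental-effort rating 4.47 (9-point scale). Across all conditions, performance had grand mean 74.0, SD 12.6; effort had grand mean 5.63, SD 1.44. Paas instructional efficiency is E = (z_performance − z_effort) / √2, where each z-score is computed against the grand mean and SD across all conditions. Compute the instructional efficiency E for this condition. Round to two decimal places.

1.06

z_performance = (82.7 − 74.0) / 12.6 = 8.7000 / 12.6 = 0.6905.
z_effort = (4.47 − 5.63) / 1.44 = -1.1600 / 1.44 = -0.8056.
z_P − z_E = 0.6905 − (-0.8056) = 1.4961.
E = 1.4961 / √2 = 1.4961 / 1.41421 = 1.0579 ≈ 1.06.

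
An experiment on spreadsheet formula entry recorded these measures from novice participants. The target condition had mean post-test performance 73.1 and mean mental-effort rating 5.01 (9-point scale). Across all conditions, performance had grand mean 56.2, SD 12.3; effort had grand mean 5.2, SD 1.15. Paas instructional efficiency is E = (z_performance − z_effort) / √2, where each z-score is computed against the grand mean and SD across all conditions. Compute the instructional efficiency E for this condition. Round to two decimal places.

1.09

z_performance = (73.1 − 56.2) / 12.3 = 16.9000 / 12.3 = 1.3740.
z_effort = (5.01 − 5.2) / 1.15 = -0.1900 / 1.15 = -0.1652.
z_P − z_E = 1.3740 − (-0.1652) = 1.5392.
E = 1.5392 / √2 = 1.5392 / 1.41421 = 1.0884 ≈ 1.09.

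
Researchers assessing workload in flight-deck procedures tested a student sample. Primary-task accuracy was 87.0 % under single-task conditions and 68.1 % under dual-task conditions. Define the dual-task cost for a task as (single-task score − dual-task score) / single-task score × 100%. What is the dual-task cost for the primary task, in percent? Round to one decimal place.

21.7

Cost = (87.0 − 68.1) / 87.0 × 100%
     = 18.9000 / 87.0 × 100% = 21.7241%.
≈ 21.7%.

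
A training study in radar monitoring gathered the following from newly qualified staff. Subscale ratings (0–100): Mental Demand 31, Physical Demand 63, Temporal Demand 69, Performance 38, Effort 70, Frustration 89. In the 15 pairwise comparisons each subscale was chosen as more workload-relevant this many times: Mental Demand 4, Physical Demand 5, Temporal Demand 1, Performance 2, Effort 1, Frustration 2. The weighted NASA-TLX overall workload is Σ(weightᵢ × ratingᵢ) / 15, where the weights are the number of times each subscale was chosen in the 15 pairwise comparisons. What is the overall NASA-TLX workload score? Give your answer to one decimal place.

55.5

The tallies are the weights (they sum to 15).
Weighted sum = 4·31 + 5·63 + 1·69 + 2·38 + 1·70 + 2·89
            = 124 + 315 + 69 + 76 + 70 + 178 = 832.
Overall workload = 832 / 15 = 55.4667 ≈ 55.5.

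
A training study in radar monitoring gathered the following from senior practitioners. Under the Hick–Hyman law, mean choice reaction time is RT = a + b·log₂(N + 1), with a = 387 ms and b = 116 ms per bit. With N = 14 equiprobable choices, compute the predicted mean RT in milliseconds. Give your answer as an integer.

log₂(14 + 1) = log₂(15) = 3.9069.
RT = 387 + 116 × 3.9069 = 387 + 453.2004 = 840.2004 ms.
≈ 840 ms.

840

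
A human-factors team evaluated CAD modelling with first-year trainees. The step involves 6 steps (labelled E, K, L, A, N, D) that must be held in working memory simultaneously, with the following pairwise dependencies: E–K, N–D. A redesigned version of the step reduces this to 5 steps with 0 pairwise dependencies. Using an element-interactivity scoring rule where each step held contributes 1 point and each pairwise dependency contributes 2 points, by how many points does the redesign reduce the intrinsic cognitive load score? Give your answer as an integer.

5

Original: 6 × 1 + 2 × 2 = 6 + 4 = 10.
Redesigned: 5 × 1 + 0 × 2 = 5 + 0 = 5.
Reduction = 10 − 5 = 5.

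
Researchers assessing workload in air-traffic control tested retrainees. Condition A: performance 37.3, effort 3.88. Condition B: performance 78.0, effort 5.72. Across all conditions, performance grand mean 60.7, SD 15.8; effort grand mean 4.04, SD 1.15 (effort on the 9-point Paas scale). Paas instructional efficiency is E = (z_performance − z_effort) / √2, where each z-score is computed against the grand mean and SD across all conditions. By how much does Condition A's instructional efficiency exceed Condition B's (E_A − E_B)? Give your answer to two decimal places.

Condition A: z_P = (37.3 − 60.7)/15.8 = -1.4810; z_E = (3.88 − 4.04)/1.15 = -0.1391; E_A = (-1.4810 − (-0.1391))/√2 = -0.9489.
Condition B: z_P = (78.0 − 60.7)/15.8 = 1.0949; z_E = (5.72 − 4.04)/1.15 = 1.4609; E_B = (1.0949 − 1.4609)/√2 = -0.2588.
E_A − E_B = -0.9489 − (-0.2588) = -0.6901 ≈ -0.69.

-0.69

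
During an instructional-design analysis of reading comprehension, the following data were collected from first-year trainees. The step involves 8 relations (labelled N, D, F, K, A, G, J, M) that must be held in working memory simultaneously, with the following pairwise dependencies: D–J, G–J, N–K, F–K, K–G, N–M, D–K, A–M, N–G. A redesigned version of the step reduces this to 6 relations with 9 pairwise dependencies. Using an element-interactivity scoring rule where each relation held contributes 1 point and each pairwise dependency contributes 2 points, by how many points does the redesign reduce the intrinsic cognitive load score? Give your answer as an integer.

Original: 8 × 1 + 9 × 2 = 8 + 18 = 26.
Redesigned: 6 × 1 + 9 × 2 = 6 + 18 = 24.
Reduction = 26 − 24 = 2.

2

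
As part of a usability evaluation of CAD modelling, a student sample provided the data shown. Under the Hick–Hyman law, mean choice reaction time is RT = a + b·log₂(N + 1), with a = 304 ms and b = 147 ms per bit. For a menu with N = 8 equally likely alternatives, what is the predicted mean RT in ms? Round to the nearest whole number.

770

log₂(8 + 1) = log₂(9) = 3.1699.
RT = 304 + 147 × 3.1699 = 304 + 465.9753 = 769.9753 ms.
≈ 770 ms.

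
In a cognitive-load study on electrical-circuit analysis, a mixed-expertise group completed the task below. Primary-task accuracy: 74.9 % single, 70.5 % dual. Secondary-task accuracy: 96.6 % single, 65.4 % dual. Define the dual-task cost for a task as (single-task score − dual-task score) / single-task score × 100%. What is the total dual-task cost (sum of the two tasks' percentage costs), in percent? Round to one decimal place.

38.2

Primary cost = (74.9 − 70.5) / 74.9 × 100% = 5.8745%.
Secondary cost = (96.6 − 65.4) / 96.6 × 100% = 32.2981%.
Total = 5.8745% + 32.2981% = 38.1726% ≈ 38.2%.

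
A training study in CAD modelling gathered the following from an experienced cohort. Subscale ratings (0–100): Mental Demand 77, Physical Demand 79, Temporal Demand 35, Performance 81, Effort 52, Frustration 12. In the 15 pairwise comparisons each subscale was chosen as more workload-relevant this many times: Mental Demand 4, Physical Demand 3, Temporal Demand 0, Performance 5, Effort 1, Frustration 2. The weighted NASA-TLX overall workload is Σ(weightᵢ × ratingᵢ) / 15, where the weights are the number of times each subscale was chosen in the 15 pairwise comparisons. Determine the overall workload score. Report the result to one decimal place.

The tallies are the weights (they sum to 15).
Weighted sum = 4·77 + 3·79 + 0·35 + 5·81 + 1·52 + 2·12
            = 308 + 237 + 0 + 405 + 52 + 24 = 1026.
Overall workload = 1026 / 15 = 68.4000 ≈ 68.4.

68.4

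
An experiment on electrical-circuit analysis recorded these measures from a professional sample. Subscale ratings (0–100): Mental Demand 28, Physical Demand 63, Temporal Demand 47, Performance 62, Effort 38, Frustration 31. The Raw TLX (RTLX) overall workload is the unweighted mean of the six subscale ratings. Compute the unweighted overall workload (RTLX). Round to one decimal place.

44.8

Sum of ratings = 28 + 63 + 47 + 62 + 38 + 31 = 269.
RTLX = 269 / 6 = 44.8333 ≈ 44.8.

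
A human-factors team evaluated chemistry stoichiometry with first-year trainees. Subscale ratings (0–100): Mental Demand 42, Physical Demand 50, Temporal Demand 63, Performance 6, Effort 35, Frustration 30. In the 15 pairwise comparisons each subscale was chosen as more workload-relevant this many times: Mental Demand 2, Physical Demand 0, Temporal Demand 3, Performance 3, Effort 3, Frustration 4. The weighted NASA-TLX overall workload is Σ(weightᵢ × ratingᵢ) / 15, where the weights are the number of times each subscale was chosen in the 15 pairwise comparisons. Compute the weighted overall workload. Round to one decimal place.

34.4

The tallies are the weights (they sum to 15).
Weighted sum = 2·42 + 0·50 + 3·63 + 3·6 + 3·35 + 4·30
            = 84 + 0 + 189 + 18 + 105 + 120 = 516.
Overall workload = 516 / 15 = 34.4000 ≈ 34.4.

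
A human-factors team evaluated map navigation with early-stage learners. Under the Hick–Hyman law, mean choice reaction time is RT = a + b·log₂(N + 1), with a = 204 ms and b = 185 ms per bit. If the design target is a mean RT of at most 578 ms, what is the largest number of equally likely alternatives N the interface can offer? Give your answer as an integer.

Set 204 + 185·log₂(N + 1) ≤ 578.
log₂(N + 1) ≤ (578 − 204) / 185 = 2.0216.
N + 1 ≤ 2^2.0216 = 4.0603.
N ≤ 3.0603, so the largest integer N is 3.

3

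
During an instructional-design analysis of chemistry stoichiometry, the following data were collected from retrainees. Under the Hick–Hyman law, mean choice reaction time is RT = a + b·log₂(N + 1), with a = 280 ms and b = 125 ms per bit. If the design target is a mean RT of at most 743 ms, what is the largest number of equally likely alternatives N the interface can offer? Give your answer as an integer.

12

Set 280 + 125·log₂(N + 1) ≤ 743.
log₂(N + 1) ≤ (743 − 280) / 125 = 3.7040.
N + 1 ≤ 2^3.7040 = 13.0321.
N ≤ 12.0321, so the largest integer N is 12.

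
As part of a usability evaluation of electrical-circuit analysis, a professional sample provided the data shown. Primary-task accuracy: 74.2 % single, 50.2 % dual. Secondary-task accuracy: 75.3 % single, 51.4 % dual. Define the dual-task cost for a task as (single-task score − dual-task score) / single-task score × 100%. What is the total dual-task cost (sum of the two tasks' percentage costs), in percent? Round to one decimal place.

Primary cost = (74.2 − 50.2) / 74.2 × 100% = 32.3450%.
Secondary cost = (75.3 − 51.4) / 75.3 × 100% = 31.7397%.
Total = 32.3450% + 31.7397% = 64.0847% ≈ 64.1%.

64.1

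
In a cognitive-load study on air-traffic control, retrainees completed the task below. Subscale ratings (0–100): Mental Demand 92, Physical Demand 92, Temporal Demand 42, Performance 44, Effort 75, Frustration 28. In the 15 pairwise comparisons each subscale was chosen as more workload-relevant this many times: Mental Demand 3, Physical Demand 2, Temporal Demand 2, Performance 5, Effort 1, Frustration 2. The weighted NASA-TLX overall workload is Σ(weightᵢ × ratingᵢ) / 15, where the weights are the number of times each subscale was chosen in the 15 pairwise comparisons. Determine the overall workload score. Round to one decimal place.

The tallies are the weights (they sum to 15).
Weighted sum = 3·92 + 2·92 + 2·42 + 5·44 + 1·75 + 2·28
            = 276 + 184 + 84 + 220 + 75 + 56 = 895.
Overall workload = 895 / 15 = 59.6667 ≈ 59.7.

59.7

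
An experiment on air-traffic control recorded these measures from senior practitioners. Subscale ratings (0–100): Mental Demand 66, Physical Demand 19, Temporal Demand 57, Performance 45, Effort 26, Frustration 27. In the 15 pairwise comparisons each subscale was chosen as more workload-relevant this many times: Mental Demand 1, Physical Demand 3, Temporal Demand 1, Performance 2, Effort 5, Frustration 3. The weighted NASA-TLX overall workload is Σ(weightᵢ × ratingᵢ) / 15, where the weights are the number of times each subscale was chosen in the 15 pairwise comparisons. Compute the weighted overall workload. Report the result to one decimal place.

32.1

The tallies are the weights (they sum to 15).
Weighted sum = 1·66 + 3·19 + 1·57 + 2·45 + 5·26 + 3·27
            = 66 + 57 + 57 + 90 + 130 + 81 = 481.
Overall workload = 481 / 15 = 32.0667 ≈ 32.1.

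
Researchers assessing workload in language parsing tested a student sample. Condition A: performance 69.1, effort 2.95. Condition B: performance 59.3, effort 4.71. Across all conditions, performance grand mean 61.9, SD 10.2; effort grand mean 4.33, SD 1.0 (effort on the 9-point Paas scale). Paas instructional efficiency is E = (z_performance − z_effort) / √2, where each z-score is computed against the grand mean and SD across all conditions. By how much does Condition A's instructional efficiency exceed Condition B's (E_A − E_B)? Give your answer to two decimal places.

1.92

Condition A: z_P = (69.1 − 61.9)/10.2 = 0.7059; z_E = (2.95 − 4.33)/1.0 = -1.3800; E_A = (0.7059 − (-1.3800))/√2 = 1.4750.
Condition B: z_P = (59.3 − 61.9)/10.2 = -0.2549; z_E = (4.71 − 4.33)/1.0 = 0.3800; E_B = (-0.2549 − 0.3800)/√2 = -0.4489.
E_A − E_B = 1.4750 − (-0.4489) = 1.9239 ≈ 1.92.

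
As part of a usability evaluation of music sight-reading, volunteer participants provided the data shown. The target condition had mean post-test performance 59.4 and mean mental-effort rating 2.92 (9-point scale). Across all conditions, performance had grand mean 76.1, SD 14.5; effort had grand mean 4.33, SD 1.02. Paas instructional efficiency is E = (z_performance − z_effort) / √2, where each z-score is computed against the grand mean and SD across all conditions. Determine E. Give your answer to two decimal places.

z_performance = (59.4 − 76.1) / 14.5 = -16.7000 / 14.5 = -1.1517.
z_effort = (2.92 − 4.33) / 1.02 = -1.4100 / 1.02 = -1.3824.
z_P − z_E = -1.1517 − (-1.3824) = 0.2307.
E = 0.2307 / √2 = 0.2307 / 1.41421 = 0.1631 ≈ 0.16.

0.16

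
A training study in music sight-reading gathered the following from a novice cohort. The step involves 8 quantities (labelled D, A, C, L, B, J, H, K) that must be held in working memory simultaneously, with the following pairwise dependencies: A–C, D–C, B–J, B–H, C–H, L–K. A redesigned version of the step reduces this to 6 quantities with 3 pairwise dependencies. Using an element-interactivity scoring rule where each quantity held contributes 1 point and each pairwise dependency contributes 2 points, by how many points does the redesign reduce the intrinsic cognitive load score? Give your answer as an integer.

Original: 8 × 1 + 6 × 2 = 8 + 12 = 20.
Redesigned: 6 × 1 + 3 × 2 = 6 + 6 = 12.
Reduction = 20 − 12 = 8.

8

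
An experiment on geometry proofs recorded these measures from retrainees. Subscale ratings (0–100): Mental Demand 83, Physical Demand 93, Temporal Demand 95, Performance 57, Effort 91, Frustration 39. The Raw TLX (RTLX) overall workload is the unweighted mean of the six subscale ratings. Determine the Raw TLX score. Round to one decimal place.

76.3

Sum of ratings = 83 + 93 + 95 + 57 + 91 + 39 = 458.
RTLX = 458 / 6 = 76.3333 ≈ 76.3.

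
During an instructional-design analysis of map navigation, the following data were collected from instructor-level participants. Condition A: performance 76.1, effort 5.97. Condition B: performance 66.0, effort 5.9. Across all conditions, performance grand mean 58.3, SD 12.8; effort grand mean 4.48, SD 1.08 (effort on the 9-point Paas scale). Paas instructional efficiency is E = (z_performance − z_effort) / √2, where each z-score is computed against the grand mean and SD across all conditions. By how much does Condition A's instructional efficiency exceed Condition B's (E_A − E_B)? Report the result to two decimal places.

Condition A: z_P = (76.1 − 58.3)/12.8 = 1.3906; z_E = (5.97 − 4.48)/1.08 = 1.3796; E_A = (1.3906 − 1.3796)/√2 = 0.0078.
Condition B: z_P = (66.0 − 58.3)/12.8 = 0.6016; z_E = (5.9 − 4.48)/1.08 = 1.3148; E_B = (0.6016 − 1.3148)/√2 = -0.5043.
E_A − E_B = 0.0078 − (-0.5043) = 0.5121 ≈ 0.51.

0.51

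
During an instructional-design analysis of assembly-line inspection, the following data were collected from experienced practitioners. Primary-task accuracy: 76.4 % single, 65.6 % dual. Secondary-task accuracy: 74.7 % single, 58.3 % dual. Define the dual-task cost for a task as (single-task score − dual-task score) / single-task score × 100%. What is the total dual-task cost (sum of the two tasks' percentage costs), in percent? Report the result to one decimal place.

36.1

Primary cost = (76.4 − 65.6) / 76.4 × 100% = 14.1361%.
Secondary cost = (74.7 − 58.3) / 74.7 × 100% = 21.9545%.
Total = 14.1361% + 21.9545% = 36.0906% ≈ 36.1%.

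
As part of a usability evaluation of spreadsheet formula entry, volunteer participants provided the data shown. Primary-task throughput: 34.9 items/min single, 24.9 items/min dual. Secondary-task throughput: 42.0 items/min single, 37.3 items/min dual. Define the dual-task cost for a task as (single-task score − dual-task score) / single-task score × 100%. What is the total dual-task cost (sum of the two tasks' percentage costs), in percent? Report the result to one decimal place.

Primary cost = (34.9 − 24.9) / 34.9 × 100% = 28.6533%.
Secondary cost = (42.0 − 37.3) / 42.0 × 100% = 11.1905%.
Total = 28.6533% + 11.1905% = 39.8438% ≈ 39.8%.

39.8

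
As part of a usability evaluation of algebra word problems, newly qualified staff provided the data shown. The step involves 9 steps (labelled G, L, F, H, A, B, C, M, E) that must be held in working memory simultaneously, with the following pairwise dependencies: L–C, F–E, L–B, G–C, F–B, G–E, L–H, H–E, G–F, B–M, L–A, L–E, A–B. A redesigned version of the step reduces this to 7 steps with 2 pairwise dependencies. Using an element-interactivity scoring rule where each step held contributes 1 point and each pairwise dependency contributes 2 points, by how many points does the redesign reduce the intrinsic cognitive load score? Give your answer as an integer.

24

Original: 9 × 1 + 13 × 2 = 9 + 26 = 35.
Redesigned: 7 × 1 + 2 × 2 = 7 + 4 = 11.
Reduction = 35 − 11 = 24.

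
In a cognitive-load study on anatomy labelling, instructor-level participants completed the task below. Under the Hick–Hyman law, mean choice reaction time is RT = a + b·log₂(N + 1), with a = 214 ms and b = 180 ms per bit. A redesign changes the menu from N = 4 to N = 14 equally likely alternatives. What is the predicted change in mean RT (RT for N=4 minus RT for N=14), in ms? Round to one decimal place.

RT(4) = 214 + 180·log₂(5) = 214 + 180·2.3219 = 631.9420 ms.
RT(14) = 214 + 180·log₂(15) = 214 + 180·3.9069 = 917.2420 ms.
Difference = 631.9420 − 917.2420 = -285.3000 ≈ -285.3 ms.

-285.3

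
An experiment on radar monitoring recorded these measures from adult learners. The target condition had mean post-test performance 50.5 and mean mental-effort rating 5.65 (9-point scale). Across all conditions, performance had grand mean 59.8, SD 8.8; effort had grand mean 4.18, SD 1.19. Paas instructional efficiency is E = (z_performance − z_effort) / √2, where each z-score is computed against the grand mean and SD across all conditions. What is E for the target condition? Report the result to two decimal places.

-1.62

z_performance = (50.5 − 59.8) / 8.8 = -9.3000 / 8.8 = -1.0568.
z_effort = (5.65 − 4.18) / 1.19 = 1.4700 / 1.19 = 1.2353.
z_P − z_E = -1.0568 − 1.2353 = -2.2921.
E = -2.2921 / √2 = -2.2921 / 1.41421 = -1.6208 ≈ -1.62.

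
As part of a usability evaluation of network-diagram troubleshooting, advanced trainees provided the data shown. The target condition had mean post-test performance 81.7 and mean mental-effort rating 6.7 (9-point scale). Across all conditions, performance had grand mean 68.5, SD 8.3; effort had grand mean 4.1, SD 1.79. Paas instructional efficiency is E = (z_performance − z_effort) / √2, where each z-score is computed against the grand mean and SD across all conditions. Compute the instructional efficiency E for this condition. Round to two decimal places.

z_performance = (81.7 − 68.5) / 8.3 = 13.2000 / 8.3 = 1.5904.
z_effort = (6.7 − 4.1) / 1.79 = 2.6000 / 1.79 = 1.4525.
z_P − z_E = 1.5904 − 1.4525 = 0.1379.
E = 0.1379 / √2 = 0.1379 / 1.41421 = 0.0975 ≈ 0.10.

0.10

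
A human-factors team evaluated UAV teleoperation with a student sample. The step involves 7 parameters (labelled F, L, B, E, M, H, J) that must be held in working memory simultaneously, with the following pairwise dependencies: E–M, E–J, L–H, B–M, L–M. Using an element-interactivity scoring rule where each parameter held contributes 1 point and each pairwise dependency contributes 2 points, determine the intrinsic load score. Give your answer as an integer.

Count of parameters held simultaneously: 7.
Count of pairwise dependencies listed: 5.
Element contribution: 7 × 1 = 7.
Interaction contribution: 5 × 2 = 10.
Intrinsic load = 7 + 10 = 17.

17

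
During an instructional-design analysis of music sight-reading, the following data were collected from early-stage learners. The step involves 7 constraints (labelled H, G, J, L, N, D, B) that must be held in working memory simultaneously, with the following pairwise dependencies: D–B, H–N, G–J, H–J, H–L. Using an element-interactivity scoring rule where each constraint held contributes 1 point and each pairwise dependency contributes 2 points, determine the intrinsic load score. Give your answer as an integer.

17

Count of constraints held simultaneously: 7.
Count of pairwise dependencies listed: 5.
Element contribution: 7 × 1 = 7.
Interaction contribution: 5 × 2 = 10.
Intrinsic load = 7 + 10 = 17.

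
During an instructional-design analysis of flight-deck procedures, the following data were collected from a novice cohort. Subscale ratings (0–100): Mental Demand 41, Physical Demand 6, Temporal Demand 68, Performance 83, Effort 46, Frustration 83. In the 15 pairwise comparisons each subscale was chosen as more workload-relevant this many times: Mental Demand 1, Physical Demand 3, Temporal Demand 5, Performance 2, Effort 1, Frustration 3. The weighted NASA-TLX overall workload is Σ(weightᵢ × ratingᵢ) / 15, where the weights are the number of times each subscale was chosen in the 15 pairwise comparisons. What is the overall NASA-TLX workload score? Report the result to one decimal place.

57.3

The tallies are the weights (they sum to 15).
Weighted sum = 1·41 + 3·6 + 5·68 + 2·83 + 1·46 + 3·83
            = 41 + 18 + 340 + 166 + 46 + 249 = 860.
Overall workload = 860 / 15 = 57.3333 ≈ 57.3.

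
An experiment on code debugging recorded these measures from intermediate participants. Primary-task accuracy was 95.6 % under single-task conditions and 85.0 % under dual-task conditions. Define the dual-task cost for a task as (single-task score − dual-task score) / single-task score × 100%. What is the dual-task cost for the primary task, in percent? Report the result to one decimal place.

Cost = (95.6 − 85.0) / 95.6 × 100%
     = 10.6000 / 95.6 × 100% = 11.0879%.
≈ 11.1%.

11.1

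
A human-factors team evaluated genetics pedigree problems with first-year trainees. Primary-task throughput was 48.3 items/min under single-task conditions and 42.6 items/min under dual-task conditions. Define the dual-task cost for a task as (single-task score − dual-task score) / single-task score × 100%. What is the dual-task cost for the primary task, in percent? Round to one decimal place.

Cost = (48.3 − 42.6) / 48.3 × 100%
     = 5.7000 / 48.3 × 100% = 11.8012%.
≈ 11.8%.

11.8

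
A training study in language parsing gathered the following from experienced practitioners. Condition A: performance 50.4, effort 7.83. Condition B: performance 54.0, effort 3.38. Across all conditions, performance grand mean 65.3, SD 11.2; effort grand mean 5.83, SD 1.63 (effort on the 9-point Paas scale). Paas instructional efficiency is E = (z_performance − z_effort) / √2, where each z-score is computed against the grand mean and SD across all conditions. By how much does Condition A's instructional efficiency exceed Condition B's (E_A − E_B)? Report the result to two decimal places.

Condition A: z_P = (50.4 − 65.3)/11.2 = -1.3304; z_E = (7.83 − 5.83)/1.63 = 1.2270; E_A = (-1.3304 − 1.2270)/√2 = -1.8084.
Condition B: z_P = (54.0 − 65.3)/11.2 = -1.0089; z_E = (3.38 − 5.83)/1.63 = -1.5031; E_B = (-1.0089 − (-1.5031))/√2 = 0.3495.
E_A − E_B = -1.8084 − 0.3495 = -2.1579 ≈ -2.16.

-2.16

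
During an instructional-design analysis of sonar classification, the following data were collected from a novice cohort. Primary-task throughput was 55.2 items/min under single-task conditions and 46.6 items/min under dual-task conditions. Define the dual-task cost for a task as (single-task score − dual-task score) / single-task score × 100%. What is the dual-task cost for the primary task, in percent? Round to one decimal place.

15.6

Cost = (55.2 − 46.6) / 55.2 × 100%
     = 8.6000 / 55.2 × 100% = 15.5797%.
≈ 15.6%.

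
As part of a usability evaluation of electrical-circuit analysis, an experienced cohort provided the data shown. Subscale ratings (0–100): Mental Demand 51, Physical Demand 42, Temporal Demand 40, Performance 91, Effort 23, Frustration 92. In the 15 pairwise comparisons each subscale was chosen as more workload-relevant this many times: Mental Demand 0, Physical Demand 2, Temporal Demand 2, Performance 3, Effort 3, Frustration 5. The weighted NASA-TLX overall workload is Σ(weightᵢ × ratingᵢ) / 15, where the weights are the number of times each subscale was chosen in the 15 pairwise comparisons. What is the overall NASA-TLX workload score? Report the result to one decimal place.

64.4

The tallies are the weights (they sum to 15).
Weighted sum = 0·51 + 2·42 + 2·40 + 3·91 + 3·23 + 5·92
            = 0 + 84 + 80 + 273 + 69 + 460 = 966.
Overall workload = 966 / 15 = 64.4000 ≈ 64.4.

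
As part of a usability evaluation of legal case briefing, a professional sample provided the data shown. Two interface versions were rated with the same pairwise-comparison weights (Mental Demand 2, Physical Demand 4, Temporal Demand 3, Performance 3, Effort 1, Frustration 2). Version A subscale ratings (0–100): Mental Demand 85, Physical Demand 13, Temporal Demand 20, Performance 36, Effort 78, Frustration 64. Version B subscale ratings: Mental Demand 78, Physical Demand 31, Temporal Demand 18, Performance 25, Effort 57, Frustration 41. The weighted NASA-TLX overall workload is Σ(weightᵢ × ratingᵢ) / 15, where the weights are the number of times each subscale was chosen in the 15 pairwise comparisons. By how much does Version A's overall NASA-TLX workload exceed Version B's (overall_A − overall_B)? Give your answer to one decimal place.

3.2

Version A weighted sum = 2·85 + 4·13 + 3·20 + 3·36 + 1·78 + 2·64 = 170 + 52 + 60 + 108 + 78 + 128 = 596; overall_A = 596/15 = 39.7333.
Version B weighted sum = 2·78 + 4·31 + 3·18 + 3·25 + 1·57 + 2·41 = 156 + 124 + 54 + 75 + 57 + 82 = 548; overall_B = 548/15 = 36.5333.
Difference = 39.7333 − 36.5333 = 3.2000 ≈ 3.2.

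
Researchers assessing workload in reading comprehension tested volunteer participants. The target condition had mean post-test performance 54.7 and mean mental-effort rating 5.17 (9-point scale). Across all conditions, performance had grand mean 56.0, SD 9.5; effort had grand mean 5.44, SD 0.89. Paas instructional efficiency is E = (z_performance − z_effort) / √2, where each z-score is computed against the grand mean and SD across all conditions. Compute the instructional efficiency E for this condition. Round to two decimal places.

0.12

z_performance = (54.7 − 56.0) / 9.5 = -1.3000 / 9.5 = -0.1368.
z_effort = (5.17 − 5.44) / 0.89 = -0.2700 / 0.89 = -0.3034.
z_P − z_E = -0.1368 − (-0.3034) = 0.1666.
E = 0.1666 / √2 = 0.1666 / 1.41421 = 0.1178 ≈ 0.12.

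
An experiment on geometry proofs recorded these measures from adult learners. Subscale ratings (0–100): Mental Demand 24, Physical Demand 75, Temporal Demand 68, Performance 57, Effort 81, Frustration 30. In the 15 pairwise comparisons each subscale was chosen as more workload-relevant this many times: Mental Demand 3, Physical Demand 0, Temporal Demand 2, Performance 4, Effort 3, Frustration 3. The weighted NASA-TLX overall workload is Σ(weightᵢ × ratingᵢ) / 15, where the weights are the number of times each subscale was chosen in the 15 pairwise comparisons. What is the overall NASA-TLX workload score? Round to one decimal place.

The tallies are the weights (they sum to 15).
Weighted sum = 3·24 + 0·75 + 2·68 + 4·57 + 3·81 + 3·30
            = 72 + 0 + 136 + 228 + 243 + 90 = 769.
Overall workload = 769 / 15 = 51.2667 ≈ 51.3.

51.3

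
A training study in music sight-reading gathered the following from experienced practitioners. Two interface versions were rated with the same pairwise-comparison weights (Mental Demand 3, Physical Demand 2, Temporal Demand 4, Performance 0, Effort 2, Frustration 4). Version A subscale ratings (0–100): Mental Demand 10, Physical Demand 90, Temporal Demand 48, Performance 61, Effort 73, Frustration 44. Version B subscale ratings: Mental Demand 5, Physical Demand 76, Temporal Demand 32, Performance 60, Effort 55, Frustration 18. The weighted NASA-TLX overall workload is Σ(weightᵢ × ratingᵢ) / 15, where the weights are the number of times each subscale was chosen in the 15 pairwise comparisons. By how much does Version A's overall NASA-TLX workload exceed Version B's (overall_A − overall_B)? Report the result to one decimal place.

Version A weighted sum = 3·10 + 2·90 + 4·48 + 0·61 + 2·73 + 4·44 = 30 + 180 + 192 + 0 + 146 + 176 = 724; overall_A = 724/15 = 48.2667.
Version B weighted sum = 3·5 + 2·76 + 4·32 + 0·60 + 2·55 + 4·18 = 15 + 152 + 128 + 0 + 110 + 72 = 477; overall_B = 477/15 = 31.8000.
Difference = 48.2667 − 31.8000 = 16.4667 ≈ 16.5.

16.5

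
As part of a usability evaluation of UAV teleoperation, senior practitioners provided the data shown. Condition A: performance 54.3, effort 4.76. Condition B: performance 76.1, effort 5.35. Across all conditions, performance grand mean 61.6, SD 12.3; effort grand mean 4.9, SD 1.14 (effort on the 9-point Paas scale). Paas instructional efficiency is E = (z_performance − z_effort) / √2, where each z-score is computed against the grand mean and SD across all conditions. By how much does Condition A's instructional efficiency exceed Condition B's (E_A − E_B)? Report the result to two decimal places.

-0.89

Condition A: z_P = (54.3 − 61.6)/12.3 = -0.5935; z_E = (4.76 − 4.9)/1.14 = -0.1228; E_A = (-0.5935 − (-0.1228))/√2 = -0.3328.
Condition B: z_P = (76.1 − 61.6)/12.3 = 1.1789; z_E = (5.35 − 4.9)/1.14 = 0.3947; E_B = (1.1789 − 0.3947)/√2 = 0.5545.
E_A − E_B = -0.3328 − 0.5545 = -0.8873 ≈ -0.89.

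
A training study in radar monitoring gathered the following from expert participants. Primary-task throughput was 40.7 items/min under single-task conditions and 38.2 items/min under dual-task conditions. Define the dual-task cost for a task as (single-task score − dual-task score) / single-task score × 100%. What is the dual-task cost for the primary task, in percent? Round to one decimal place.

Cost = (40.7 − 38.2) / 40.7 × 100%
     = 2.5000 / 40.7 × 100% = 6.1425%.
≈ 6.1%.

6.1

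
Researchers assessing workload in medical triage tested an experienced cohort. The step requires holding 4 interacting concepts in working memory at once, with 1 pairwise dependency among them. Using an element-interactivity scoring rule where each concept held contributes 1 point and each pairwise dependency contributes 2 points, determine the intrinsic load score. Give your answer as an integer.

Element contribution: 4 × 1 = 4.
Interaction contribution: 1 × 2 = 2.
Intrinsic load = 4 + 2 = 6.

6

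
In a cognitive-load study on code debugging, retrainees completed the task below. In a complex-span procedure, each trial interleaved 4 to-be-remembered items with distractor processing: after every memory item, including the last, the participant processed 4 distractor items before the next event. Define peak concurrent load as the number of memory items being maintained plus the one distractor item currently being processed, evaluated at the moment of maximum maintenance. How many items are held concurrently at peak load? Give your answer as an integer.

5

Maintenance is greatest during the distractor(s) after memory item 4: all 4 memory items are being held.
One distractor item is concurrently being processed.
Peak concurrent load = 4 + 1 = 5 items.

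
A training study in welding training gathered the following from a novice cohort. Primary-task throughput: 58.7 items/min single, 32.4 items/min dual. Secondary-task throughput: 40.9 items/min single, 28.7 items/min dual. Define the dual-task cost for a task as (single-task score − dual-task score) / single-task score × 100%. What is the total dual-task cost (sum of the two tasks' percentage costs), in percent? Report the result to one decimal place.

Primary cost = (58.7 − 32.4) / 58.7 × 100% = 44.8041%.
Secondary cost = (40.9 − 28.7) / 40.9 × 100% = 29.8289%.
Total = 44.8041% + 29.8289% = 74.6330% ≈ 74.6%.

74.6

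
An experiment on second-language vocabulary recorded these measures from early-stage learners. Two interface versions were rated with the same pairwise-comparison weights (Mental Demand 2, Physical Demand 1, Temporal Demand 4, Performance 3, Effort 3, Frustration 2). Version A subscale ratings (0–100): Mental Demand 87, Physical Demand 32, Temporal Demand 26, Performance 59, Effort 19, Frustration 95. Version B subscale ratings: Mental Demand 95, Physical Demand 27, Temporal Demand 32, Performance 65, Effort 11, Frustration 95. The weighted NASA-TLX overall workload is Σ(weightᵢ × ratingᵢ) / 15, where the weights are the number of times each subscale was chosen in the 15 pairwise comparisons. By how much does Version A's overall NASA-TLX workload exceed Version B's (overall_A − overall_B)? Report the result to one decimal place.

-1.9

Version A weighted sum = 2·87 + 1·32 + 4·26 + 3·59 + 3·19 + 2·95 = 174 + 32 + 104 + 177 + 57 + 190 = 734; overall_A = 734/15 = 48.9333.
Version B weighted sum = 2·95 + 1·27 + 4·32 + 3·65 + 3·11 + 2·95 = 190 + 27 + 128 + 195 + 33 + 190 = 763; overall_B = 763/15 = 50.8667.
Difference = 48.9333 − 50.8667 = -1.9334 ≈ -1.9.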